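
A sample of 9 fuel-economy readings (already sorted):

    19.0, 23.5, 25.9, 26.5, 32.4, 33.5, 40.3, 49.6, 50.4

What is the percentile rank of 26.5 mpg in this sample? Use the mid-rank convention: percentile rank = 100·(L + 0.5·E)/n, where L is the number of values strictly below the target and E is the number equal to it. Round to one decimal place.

Count below 26.5: L = 3; count equal: E = 1; n = 9.
Percentile rank = 100·(3 + 0.5·1)/9 = 100·3.5/9 = 38.89.

38.9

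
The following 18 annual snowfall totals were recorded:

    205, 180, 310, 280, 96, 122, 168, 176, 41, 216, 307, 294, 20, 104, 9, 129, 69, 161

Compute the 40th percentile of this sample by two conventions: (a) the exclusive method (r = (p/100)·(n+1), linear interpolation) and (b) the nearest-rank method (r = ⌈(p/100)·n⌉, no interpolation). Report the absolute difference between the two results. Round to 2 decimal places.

2.80

Sorted: 9, 20, 41, 69, 96, 104, 122, 129, 161, 168, 176, 180, 205, 216, 280, 294, 307, 310.
n = 18.
(a) r = 7.6; between ranks 7 (122) and 8 (129): 126.2.
(b) the nearest-rank method: rank 8 → 129.
|126.2 − 129| = 2.8.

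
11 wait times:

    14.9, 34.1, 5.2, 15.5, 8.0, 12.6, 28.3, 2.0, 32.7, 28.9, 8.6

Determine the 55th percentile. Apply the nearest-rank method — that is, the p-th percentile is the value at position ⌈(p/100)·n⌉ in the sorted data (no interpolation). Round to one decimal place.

15.5

Sorted: 2.0, 5.2, 8.0, 8.6, 12.6, 14.9, 15.5, 28.3, 28.9, 32.7, 34.1.
n = 11.
Position = ⌈55/100 · 11⌉ = ⌈6.05⌉ = 7.
The value at rank 7 is 15.5.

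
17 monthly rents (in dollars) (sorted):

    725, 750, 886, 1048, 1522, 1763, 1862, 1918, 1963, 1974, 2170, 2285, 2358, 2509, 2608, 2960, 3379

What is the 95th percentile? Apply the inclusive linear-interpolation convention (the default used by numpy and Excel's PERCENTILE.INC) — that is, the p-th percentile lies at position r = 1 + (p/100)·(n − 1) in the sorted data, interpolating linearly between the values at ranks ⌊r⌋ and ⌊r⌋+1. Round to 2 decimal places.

n = 17.
r = 1 + (95/100)·(17 − 1) = 1 + 15.2 = 16.2.
Rank 16 is 2960 and rank 17 is 3379.
Interpolate: 2960 + 0.2·(3379 − 2960) = 2960 + 0.2·419 = 3043.8.

3043.80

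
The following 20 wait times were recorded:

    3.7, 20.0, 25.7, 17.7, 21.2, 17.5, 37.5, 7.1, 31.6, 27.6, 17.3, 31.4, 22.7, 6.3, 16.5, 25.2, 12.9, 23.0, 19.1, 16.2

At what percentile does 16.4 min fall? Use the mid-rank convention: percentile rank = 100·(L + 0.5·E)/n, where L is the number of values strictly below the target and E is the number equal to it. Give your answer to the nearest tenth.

Sorted: 3.7, 6.3, 7.1, 12.9, 16.2, 16.5, 17.3, 17.5, 17.7, 19.1, 20.0, 21.2, 22.7, 23.0, 25.2, 25.7, 27.6, 31.4, 31.6, 37.5.
Count below 16.4: L = 5; count equal: E = 0; n = 20.
Percentile rank = 100·(5 + 0.5·0)/20 = 100·5/20 = 25.

25.0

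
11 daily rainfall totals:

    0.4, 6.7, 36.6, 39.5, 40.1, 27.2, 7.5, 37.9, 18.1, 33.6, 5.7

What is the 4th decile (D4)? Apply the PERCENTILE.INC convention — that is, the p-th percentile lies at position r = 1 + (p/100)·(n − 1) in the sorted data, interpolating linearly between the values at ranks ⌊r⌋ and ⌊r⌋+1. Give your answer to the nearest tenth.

Sorted: 0.4, 5.7, 6.7, 7.5, 18.1, 27.2, 33.6, 36.6, 37.9, 39.5, 40.1.
n = 11.
r = 1 + (40/100)·(11 − 1) = 1 + 4 = 5.
r is an integer, so P40 is the value at rank 5: 18.1.

18.1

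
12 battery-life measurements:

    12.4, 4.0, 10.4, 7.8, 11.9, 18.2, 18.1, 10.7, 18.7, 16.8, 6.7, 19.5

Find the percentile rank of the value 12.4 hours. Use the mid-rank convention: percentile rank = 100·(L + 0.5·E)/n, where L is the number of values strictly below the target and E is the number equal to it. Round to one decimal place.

Sorted: 4.0, 6.7, 7.8, 10.4, 10.7, 11.9, 12.4, 16.8, 18.1, 18.2, 18.7, 19.5.
Count below 12.4: L = 6; count equal: E = 1; n = 12.
Percentile rank = 100·(6 + 0.5·1)/12 = 100·6.5/12 = 54.17.

54.2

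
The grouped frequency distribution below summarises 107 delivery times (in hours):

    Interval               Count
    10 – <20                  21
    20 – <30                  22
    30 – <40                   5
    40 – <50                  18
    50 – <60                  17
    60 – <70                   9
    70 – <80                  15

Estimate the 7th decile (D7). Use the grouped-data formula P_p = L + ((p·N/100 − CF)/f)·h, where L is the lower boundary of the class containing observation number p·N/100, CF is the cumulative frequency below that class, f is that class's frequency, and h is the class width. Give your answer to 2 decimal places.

55.24

N = 107; target position k = 70/100 · 107 = 74.9.
Cumulative frequencies: 21, 43, 48, 66, 83, 92, 107.
Observation 74.9 falls in the class 50 – <60.
L = 50, CF = 66, f = 17, h = 10.
P70 = 50 + ((74.9 − 66)/17)·10 = 50 + 5.23529 = 55.2353.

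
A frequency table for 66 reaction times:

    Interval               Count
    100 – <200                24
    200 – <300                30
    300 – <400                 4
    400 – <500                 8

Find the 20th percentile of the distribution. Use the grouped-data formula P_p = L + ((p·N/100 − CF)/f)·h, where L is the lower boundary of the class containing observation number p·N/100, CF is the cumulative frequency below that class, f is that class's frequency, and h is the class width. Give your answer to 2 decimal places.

N = 66; target position k = 20/100 · 66 = 13.2.
Cumulative frequencies: 24, 54, 58, 66.
Observation 13.2 falls in the class 100 – <200.
L = 100, CF = 0, f = 24, h = 100.
P20 = 100 + ((13.2 − 0)/24)·100 = 100 + 55 = 155.

155.00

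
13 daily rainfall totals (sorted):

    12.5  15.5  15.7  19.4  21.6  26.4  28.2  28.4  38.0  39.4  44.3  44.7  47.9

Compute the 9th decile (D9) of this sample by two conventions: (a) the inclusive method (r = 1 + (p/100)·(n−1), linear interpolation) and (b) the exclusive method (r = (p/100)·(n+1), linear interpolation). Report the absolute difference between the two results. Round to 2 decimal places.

n = 13.
(a) r = 11.8; between ranks 11 (44.3) and 12 (44.7): 44.62.
(b) r = 12.6; between ranks 12 (44.7) and 13 (47.9): 46.62.
|44.62 − 46.62| = 2.

2.00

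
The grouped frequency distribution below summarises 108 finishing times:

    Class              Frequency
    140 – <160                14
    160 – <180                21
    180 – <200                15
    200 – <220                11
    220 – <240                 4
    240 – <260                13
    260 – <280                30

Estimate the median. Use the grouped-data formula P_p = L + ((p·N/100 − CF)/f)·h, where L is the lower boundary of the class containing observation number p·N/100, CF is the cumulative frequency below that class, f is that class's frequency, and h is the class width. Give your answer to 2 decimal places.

207.27

N = 108; target position k = 50/100 · 108 = 54.
Cumulative frequencies: 14, 35, 50, 61, 65, 78, 108.
Observation 54 falls in the class 200 – <220.
L = 200, CF = 50, f = 11, h = 20.
P50 = 200 + ((54 − 50)/11)·20 = 200 + 7.27273 = 207.273.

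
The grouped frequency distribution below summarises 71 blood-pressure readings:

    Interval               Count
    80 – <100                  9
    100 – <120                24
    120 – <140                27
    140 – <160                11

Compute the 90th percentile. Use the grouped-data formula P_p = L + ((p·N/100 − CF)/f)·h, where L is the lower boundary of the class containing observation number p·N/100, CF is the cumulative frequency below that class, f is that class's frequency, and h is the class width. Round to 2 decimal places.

147.09

N = 71; target position k = 90/100 · 71 = 63.9.
Cumulative frequencies: 9, 33, 60, 71.
Observation 63.9 falls in the class 140 – <160.
L = 140, CF = 60, f = 11, h = 20.
P90 = 140 + ((63.9 − 60)/11)·20 = 140 + 7.09091 = 147.091.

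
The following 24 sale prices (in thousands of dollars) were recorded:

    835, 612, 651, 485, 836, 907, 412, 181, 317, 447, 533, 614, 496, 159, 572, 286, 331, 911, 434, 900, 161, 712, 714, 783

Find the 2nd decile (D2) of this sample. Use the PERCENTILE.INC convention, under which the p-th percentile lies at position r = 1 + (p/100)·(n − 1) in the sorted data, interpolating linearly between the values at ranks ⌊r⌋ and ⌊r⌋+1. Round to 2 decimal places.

Sorted: 159, 161, 181, 286, 317, 331, 412, 434, 447, 485, 496, 533, 572, 612, 614, 651, 712, 714, 783, 835, 836, 900, 907, 911.
n = 24.
r = 1 + (20/100)·(24 − 1) = 1 + 4.6 = 5.6.
Rank 5 is 317 and rank 6 is 331.
Interpolate: 317 + 0.6·(331 − 317) = 317 + 0.6·14 = 325.4.

325.40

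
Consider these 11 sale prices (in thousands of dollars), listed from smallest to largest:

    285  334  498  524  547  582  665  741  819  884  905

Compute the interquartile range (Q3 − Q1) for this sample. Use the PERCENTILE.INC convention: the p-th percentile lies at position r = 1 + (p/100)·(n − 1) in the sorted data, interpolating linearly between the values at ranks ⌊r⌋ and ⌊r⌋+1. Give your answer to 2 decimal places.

n = 11.
P25: r = 3.5; ranks 3–4 are 498, 524; interpolating gives 511.
P75: r = 8.5; ranks 8–9 are 741, 819; interpolating gives 780.
Difference: 780 − 511 = 269.

269.00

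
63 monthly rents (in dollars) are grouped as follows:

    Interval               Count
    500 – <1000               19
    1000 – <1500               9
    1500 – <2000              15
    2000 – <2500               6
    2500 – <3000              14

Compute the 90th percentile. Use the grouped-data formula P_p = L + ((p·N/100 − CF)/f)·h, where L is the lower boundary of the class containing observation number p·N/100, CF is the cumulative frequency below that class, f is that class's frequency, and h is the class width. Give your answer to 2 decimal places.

N = 63; target position k = 90/100 · 63 = 56.7.
Cumulative frequencies: 19, 28, 43, 49, 63.
Observation 56.7 falls in the class 2500 – <3000.
L = 2500, CF = 49, f = 14, h = 500.
P90 = 2500 + ((56.7 − 49)/14)·500 = 2500 + 275 = 2775.

2775.00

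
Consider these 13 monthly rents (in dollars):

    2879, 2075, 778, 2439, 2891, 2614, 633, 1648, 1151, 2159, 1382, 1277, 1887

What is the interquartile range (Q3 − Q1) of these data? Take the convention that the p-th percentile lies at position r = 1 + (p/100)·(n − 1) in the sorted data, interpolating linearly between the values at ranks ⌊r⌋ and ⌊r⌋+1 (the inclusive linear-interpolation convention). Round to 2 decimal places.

Sorted: 633, 778, 1151, 1277, 1382, 1648, 1887, 2075, 2159, 2439, 2614, 2879, 2891.
n = 13.
P25: r = 4 (integer) → 1277.
P75: r = 10 (integer) → 2439.
Difference: 2439 − 1277 = 1162.

1162.00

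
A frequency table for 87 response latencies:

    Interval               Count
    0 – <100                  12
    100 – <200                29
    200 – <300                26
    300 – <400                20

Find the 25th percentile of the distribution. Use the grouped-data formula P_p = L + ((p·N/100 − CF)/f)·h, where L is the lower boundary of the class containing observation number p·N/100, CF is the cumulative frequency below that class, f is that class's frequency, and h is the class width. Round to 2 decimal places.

133.62

N = 87; target position k = 25/100 · 87 = 21.75.
Cumulative frequencies: 12, 41, 67, 87.
Observation 21.75 falls in the class 100 – <200.
L = 100, CF = 12, f = 29, h = 100.
P25 = 100 + ((21.75 − 12)/29)·100 = 100 + 33.6207 = 133.621.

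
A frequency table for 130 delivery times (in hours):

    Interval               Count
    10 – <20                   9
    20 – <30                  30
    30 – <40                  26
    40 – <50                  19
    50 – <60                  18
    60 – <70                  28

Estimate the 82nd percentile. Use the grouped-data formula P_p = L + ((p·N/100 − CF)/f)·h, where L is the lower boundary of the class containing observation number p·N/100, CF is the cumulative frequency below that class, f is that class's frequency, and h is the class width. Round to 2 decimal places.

N = 130; target position k = 82/100 · 130 = 106.6.
Cumulative frequencies: 9, 39, 65, 84, 102, 130.
Observation 106.6 falls in the class 60 – <70.
L = 60, CF = 102, f = 28, h = 10.
P82 = 60 + ((106.6 − 102)/28)·10 = 60 + 1.64286 = 61.6429.

61.64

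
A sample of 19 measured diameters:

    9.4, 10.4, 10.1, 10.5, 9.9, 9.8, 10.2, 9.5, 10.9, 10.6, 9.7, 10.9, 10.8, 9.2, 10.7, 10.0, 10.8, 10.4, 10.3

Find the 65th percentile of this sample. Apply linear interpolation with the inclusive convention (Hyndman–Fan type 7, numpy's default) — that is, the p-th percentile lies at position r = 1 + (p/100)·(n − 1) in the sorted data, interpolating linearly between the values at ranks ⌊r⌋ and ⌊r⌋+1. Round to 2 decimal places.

10.47

Sorted: 9.2, 9.4, 9.5, 9.7, 9.8, 9.9, 10.0, 10.1, 10.2, 10.3, 10.4, 10.4, 10.5, 10.6, 10.7, 10.8, 10.8, 10.9, 10.9.
n = 19.
r = 1 + (65/100)·(19 − 1) = 1 + 11.7 = 12.7.
Rank 12 is 10.4 and rank 13 is 10.5.
Interpolate: 10.4 + 0.7·(10.5 − 10.4) = 10.4 + 0.7·0.1 = 10.47.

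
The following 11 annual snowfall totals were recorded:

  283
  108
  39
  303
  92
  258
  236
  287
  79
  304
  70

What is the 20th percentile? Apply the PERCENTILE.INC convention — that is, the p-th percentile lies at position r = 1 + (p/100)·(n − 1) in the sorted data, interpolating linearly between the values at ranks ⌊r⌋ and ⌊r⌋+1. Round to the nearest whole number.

79

Sorted: 39, 70, 79, 92, 108, 236, 258, 283, 287, 303, 304.
n = 11.
r = 1 + (20/100)·(11 − 1) = 1 + 2 = 3.
r is an integer, so P20 is the value at rank 3: 79.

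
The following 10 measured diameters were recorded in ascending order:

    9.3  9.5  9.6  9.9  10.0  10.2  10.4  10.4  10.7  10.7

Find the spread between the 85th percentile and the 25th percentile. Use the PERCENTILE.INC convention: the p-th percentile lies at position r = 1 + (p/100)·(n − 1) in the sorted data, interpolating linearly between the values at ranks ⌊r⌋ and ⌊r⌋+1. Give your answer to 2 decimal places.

0.92

n = 10.
P25: r = 3.25; ranks 3–4 are 9.6, 9.9; interpolating gives 9.675.
P85: r = 8.65; ranks 8–9 are 10.4, 10.7; interpolating gives 10.595.
Difference: 10.595 − 9.675 = 0.92.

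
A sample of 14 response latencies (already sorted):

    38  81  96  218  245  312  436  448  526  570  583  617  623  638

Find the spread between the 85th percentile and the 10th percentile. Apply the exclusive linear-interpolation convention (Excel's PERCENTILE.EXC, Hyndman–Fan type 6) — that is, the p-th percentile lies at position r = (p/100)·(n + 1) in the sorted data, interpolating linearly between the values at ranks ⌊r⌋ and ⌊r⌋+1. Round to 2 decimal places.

n = 14.
P10: r = 1.5; ranks 1–2 are 38, 81; interpolating gives 59.5.
P85: r = 12.75; ranks 12–13 are 617, 623; interpolating gives 621.5.
Difference: 621.5 − 59.5 = 562.

562.00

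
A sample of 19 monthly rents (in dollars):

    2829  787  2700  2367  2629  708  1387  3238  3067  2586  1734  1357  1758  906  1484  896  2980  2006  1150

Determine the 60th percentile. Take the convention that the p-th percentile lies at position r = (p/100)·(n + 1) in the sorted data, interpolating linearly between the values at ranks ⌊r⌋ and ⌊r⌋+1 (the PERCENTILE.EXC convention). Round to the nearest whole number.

Sorted: 708, 787, 896, 906, 1150, 1357, 1387, 1484, 1734, 1758, 2006, 2367, 2586, 2629, 2700, 2829, 2980, 3067, 3238.
n = 19.
r = (60/100)·(19 + 1) = 12.
r is an integer, so P60 is the value at rank 12: 2367.

2367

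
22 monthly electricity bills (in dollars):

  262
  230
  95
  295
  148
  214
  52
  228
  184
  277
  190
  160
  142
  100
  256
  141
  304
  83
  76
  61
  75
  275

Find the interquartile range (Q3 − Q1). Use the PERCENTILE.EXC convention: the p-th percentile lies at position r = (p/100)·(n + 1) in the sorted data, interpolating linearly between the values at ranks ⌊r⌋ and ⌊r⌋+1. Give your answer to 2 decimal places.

Sorted: 52, 61, 75, 76, 83, 95, 100, 141, 142, 148, 160, 184, 190, 214, 228, 230, 256, 262, 275, 277, 295, 304.
n = 22.
P25: r = 5.75; ranks 5–6 are 83, 95; interpolating gives 92.
P75: r = 17.25; ranks 17–18 are 256, 262; interpolating gives 257.5.
Difference: 257.5 − 92 = 165.5.

165.50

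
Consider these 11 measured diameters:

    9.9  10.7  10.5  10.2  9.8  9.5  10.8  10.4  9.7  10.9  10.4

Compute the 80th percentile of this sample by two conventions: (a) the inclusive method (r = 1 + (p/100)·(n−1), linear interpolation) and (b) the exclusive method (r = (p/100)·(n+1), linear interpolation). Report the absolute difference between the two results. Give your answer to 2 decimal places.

0.06

Sorted: 9.5, 9.7, 9.8, 9.9, 10.2, 10.4, 10.4, 10.5, 10.7, 10.8, 10.9.
n = 11.
(a) r = 9 → value at rank 9 = 10.7.
(b) r = 9.6; between ranks 9 (10.7) and 10 (10.8): 10.76.
|10.7 − 10.76| = 0.06.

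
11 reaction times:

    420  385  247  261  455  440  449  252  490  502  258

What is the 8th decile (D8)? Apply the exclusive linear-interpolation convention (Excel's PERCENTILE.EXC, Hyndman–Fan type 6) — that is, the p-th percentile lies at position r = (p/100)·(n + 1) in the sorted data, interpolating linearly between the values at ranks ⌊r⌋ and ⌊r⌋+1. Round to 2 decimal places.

476.00

Sorted: 247, 252, 258, 261, 385, 420, 440, 449, 455, 490, 502.
n = 11.
r = (80/100)·(11 + 1) = 9.6.
Rank 9 is 455 and rank 10 is 490.
Interpolate: 455 + 0.6·(490 − 455) = 455 + 0.6·35 = 476.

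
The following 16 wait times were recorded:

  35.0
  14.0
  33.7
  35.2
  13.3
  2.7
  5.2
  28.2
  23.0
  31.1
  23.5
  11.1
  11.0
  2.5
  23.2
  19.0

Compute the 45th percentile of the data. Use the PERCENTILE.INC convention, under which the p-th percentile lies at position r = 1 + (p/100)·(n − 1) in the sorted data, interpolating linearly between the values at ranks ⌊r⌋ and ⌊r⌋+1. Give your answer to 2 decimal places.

Sorted: 2.5, 2.7, 5.2, 11.0, 11.1, 13.3, 14.0, 19.0, 23.0, 23.2, 23.5, 28.2, 31.1, 33.7, 35.0, 35.2.
n = 16.
r = 1 + (45/100)·(16 − 1) = 1 + 6.75 = 7.75.
Rank 7 is 14.0 and rank 8 is 19.0.
Interpolate: 14.0 + 0.75·(19.0 − 14.0) = 14.0 + 0.75·5 = 17.75.

17.75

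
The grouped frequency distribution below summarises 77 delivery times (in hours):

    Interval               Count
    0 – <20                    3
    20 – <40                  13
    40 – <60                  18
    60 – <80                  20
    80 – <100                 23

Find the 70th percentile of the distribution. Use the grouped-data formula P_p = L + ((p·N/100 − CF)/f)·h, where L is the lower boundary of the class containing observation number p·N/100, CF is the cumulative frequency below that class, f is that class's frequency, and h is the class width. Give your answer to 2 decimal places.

N = 77; target position k = 70/100 · 77 = 53.9.
Cumulative frequencies: 3, 16, 34, 54, 77.
Observation 53.9 falls in the class 60 – <80.
L = 60, CF = 34, f = 20, h = 20.
P70 = 60 + ((53.9 − 34)/20)·20 = 60 + 19.9 = 79.9.

79.90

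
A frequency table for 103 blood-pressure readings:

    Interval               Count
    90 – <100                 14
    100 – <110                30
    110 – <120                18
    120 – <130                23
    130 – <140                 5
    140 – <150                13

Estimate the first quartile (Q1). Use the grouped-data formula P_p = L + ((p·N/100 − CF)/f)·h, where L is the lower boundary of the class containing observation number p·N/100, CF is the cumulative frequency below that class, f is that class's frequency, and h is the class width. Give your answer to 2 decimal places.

N = 103; target position k = 25/100 · 103 = 25.75.
Cumulative frequencies: 14, 44, 62, 85, 90, 103.
Observation 25.75 falls in the class 100 – <110.
L = 100, CF = 14, f = 30, h = 10.
P25 = 100 + ((25.75 − 14)/30)·10 = 100 + 3.91667 = 103.917.

103.92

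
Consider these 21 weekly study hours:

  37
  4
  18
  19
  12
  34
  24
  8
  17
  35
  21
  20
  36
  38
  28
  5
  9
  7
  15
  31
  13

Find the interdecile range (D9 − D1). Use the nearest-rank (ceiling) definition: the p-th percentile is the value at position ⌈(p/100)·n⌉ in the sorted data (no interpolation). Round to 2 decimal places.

Sorted: 4, 5, 7, 8, 9, 12, 13, 15, 17, 18, 19, 20, 21, 24, 28, 31, 34, 35, 36, 37, 38.
n = 21.
P10: rank ⌈10/100·21⌉ = 3 → 7.
P90: rank ⌈90/100·21⌉ = 19 → 36.
Difference: 36 − 7 = 29.

29.00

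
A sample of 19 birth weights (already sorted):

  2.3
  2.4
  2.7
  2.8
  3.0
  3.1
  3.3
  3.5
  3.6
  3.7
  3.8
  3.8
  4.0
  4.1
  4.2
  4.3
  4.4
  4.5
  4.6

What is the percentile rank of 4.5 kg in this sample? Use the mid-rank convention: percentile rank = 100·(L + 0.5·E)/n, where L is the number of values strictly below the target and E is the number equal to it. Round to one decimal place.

Count below 4.5: L = 17; count equal: E = 1; n = 19.
Percentile rank = 100·(17 + 0.5·1)/19 = 100·17.5/19 = 92.11.

92.1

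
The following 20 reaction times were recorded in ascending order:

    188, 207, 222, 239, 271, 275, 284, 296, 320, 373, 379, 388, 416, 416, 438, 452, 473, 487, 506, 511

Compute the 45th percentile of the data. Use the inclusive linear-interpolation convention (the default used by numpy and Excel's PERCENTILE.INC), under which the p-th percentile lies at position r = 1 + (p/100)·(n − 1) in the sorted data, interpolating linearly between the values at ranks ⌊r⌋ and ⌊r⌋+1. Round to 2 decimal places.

n = 20.
r = 1 + (45/100)·(20 − 1) = 1 + 8.55 = 9.55.
Rank 9 is 320 and rank 10 is 373.
Interpolate: 320 + 0.55·(373 − 320) = 320 + 0.55·53 = 349.15.

349.15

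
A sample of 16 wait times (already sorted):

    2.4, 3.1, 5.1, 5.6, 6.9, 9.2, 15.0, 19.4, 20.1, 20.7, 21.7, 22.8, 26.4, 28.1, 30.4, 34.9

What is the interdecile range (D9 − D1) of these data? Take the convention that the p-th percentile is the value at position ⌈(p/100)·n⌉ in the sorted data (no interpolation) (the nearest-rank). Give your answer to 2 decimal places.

27.30

n = 16.
P10: rank ⌈10/100·16⌉ = 2 → 3.1.
P90: rank ⌈90/100·16⌉ = 15 → 30.4.
Difference: 30.4 − 3.1 = 27.3.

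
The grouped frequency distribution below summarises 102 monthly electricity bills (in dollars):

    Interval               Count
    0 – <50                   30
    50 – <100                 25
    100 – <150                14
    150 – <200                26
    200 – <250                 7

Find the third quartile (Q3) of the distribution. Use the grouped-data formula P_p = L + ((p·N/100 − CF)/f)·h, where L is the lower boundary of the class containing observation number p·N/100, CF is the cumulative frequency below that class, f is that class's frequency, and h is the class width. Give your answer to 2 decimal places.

N = 102; target position k = 75/100 · 102 = 76.5.
Cumulative frequencies: 30, 55, 69, 95, 102.
Observation 76.5 falls in the class 150 – <200.
L = 150, CF = 69, f = 26, h = 50.
P75 = 150 + ((76.5 − 69)/26)·50 = 150 + 14.4231 = 164.423.

164.42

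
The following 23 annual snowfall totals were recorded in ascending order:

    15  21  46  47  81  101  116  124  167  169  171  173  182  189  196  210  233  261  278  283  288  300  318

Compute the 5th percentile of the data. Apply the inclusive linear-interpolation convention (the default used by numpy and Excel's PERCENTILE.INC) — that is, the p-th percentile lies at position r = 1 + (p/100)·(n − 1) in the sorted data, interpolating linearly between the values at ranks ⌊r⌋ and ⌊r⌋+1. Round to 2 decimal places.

n = 23.
r = 1 + (5/100)·(23 − 1) = 1 + 1.1 = 2.1.
Rank 2 is 21 and rank 3 is 46.
Interpolate: 21 + 0.1·(46 − 21) = 21 + 0.1·25 = 23.5.

23.50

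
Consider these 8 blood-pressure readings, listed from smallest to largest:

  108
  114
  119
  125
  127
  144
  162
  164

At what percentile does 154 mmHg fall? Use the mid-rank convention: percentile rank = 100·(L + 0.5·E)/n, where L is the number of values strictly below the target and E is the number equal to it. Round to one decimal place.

Count below 154: L = 6; count equal: E = 0; n = 8.
Percentile rank = 100·(6 + 0.5·0)/8 = 100·6/8 = 75.

75.0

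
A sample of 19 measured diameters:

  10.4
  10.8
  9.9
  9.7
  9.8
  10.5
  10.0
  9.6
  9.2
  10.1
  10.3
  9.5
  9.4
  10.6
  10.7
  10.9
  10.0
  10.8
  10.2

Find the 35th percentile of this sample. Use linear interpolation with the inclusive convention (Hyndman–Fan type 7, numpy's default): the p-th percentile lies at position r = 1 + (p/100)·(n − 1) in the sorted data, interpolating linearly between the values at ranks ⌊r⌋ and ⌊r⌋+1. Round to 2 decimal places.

9.93

Sorted: 9.2, 9.4, 9.5, 9.6, 9.7, 9.8, 9.9, 10.0, 10.0, 10.1, 10.2, 10.3, 10.4, 10.5, 10.6, 10.7, 10.8, 10.8, 10.9.
n = 19.
r = 1 + (35/100)·(19 − 1) = 1 + 6.3 = 7.3.
Rank 7 is 9.9 and rank 8 is 10.0.
Interpolate: 9.9 + 0.3·(10.0 − 9.9) = 9.9 + 0.3·0.1 = 9.93.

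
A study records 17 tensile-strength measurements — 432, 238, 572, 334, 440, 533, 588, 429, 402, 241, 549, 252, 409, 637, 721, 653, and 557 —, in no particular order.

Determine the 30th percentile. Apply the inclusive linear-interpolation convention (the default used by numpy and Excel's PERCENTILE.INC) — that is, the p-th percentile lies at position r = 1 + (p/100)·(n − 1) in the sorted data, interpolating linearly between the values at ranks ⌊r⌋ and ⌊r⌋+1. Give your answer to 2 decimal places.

407.60

Sorted: 238, 241, 252, 334, 402, 409, 429, 432, 440, 533, 549, 557, 572, 588, 637, 653, 721.
n = 17.
r = 1 + (30/100)·(17 − 1) = 1 + 4.8 = 5.8.
Rank 5 is 402 and rank 6 is 409.
Interpolate: 402 + 0.8·(409 − 402) = 402 + 0.8·7 = 407.6.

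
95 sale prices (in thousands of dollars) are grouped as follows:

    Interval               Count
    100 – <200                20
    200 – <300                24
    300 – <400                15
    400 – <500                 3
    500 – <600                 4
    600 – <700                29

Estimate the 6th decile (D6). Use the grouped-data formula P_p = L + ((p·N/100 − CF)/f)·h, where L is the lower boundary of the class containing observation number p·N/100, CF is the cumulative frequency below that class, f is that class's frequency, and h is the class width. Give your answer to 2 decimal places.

N = 95; target position k = 60/100 · 95 = 57.
Cumulative frequencies: 20, 44, 59, 62, 66, 95.
Observation 57 falls in the class 300 – <400.
L = 300, CF = 44, f = 15, h = 100.
P60 = 300 + ((57 − 44)/15)·100 = 300 + 86.6667 = 386.667.

386.67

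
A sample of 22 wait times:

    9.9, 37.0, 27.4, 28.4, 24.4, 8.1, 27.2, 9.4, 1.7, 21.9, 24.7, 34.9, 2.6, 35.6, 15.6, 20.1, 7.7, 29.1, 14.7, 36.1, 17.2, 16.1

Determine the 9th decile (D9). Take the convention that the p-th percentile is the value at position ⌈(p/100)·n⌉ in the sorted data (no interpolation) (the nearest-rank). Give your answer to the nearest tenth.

Sorted: 1.7, 2.6, 7.7, 8.1, 9.4, 9.9, 14.7, 15.6, 16.1, 17.2, 20.1, 21.9, 24.4, 24.7, 27.2, 27.4, 28.4, 29.1, 34.9, 35.6, 36.1, 37.0.
n = 22.
Position = ⌈90/100 · 22⌉ = ⌈19.8⌉ = 20.
The value at rank 20 is 35.6.

35.6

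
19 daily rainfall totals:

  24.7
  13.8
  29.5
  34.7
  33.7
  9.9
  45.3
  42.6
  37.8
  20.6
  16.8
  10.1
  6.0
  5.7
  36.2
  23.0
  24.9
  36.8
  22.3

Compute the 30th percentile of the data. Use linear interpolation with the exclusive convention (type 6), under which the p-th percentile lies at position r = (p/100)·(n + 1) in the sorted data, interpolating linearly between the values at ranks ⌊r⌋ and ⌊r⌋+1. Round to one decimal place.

16.8

Sorted: 5.7, 6.0, 9.9, 10.1, 13.8, 16.8, 20.6, 22.3, 23.0, 24.7, 24.9, 29.5, 33.7, 34.7, 36.2, 36.8, 37.8, 42.6, 45.3.
n = 19.
r = (30/100)·(19 + 1) = 6.
r is an integer, so P30 is the value at rank 6: 16.8.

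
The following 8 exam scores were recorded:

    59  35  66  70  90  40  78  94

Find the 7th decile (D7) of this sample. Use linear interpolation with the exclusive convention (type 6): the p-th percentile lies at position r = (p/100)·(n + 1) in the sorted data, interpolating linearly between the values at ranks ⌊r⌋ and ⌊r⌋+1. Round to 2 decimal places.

Sorted: 35, 40, 59, 66, 70, 78, 90, 94.
n = 8.
r = (70/100)·(8 + 1) = 6.3.
Rank 6 is 78 and rank 7 is 90.
Interpolate: 78 + 0.3·(90 − 78) = 78 + 0.3·12 = 81.6.

81.60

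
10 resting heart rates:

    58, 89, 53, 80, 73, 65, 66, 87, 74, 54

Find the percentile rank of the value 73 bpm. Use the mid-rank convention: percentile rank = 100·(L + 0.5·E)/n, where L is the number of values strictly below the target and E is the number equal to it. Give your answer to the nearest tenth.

55.0

Sorted: 53, 54, 58, 65, 66, 73, 74, 80, 87, 89.
Count below 73: L = 5; count equal: E = 1; n = 10.
Percentile rank = 100·(5 + 0.5·1)/10 = 100·5.5/10 = 55.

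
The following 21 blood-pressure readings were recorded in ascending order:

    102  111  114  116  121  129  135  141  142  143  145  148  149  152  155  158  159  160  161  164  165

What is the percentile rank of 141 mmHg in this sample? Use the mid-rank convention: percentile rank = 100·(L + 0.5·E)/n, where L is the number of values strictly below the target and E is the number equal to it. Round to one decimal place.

35.7

Count below 141: L = 7; count equal: E = 1; n = 21.
Percentile rank = 100·(7 + 0.5·1)/21 = 100·7.5/21 = 35.71.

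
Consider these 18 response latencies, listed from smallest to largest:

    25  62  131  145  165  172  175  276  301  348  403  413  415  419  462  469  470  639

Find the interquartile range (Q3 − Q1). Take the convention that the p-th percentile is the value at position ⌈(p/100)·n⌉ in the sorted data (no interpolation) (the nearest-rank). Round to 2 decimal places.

254.00

n = 18.
P25: rank ⌈25/100·18⌉ = 5 → 165.
P75: rank ⌈75/100·18⌉ = 14 → 419.
Difference: 419 − 165 = 254.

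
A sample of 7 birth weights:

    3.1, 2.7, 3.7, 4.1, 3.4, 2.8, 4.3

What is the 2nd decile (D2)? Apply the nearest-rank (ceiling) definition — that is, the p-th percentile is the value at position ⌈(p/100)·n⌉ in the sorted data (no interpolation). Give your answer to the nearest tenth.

2.8

Sorted: 2.7, 2.8, 3.1, 3.4, 3.7, 4.1, 4.3.
n = 7.
Position = ⌈20/100 · 7⌉ = ⌈1.4⌉ = 2.
The value at rank 2 is 2.8.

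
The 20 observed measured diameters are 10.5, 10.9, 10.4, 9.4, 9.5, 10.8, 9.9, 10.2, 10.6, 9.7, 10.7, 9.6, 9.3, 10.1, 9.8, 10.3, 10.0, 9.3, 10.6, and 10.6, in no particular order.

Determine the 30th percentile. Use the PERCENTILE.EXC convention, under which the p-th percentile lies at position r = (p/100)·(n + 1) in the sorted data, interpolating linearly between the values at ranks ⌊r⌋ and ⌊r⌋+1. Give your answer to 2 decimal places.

Sorted: 9.3, 9.3, 9.4, 9.5, 9.6, 9.7, 9.8, 9.9, 10.0, 10.1, 10.2, 10.3, 10.4, 10.5, 10.6, 10.6, 10.6, 10.7, 10.8, 10.9.
n = 20.
r = (30/100)·(20 + 1) = 6.3.
Rank 6 is 9.7 and rank 7 is 9.8.
Interpolate: 9.7 + 0.3·(9.8 − 9.7) = 9.7 + 0.3·0.1 = 9.73.

9.73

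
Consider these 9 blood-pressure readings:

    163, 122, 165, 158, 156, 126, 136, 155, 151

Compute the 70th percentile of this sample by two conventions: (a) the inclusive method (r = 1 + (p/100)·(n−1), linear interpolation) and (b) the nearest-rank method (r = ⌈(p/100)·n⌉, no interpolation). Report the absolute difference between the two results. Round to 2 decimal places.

Sorted: 122, 126, 136, 151, 155, 156, 158, 163, 165.
n = 9.
(a) r = 6.6; between ranks 6 (156) and 7 (158): 157.2.
(b) the nearest-rank method: rank 7 → 158.
|157.2 − 158| = 0.8.

0.80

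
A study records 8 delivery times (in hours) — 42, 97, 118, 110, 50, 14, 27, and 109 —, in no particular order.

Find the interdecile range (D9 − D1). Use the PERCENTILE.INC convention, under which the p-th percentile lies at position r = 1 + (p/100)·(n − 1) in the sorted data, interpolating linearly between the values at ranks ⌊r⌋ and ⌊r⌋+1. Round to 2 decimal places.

Sorted: 14, 27, 42, 50, 97, 109, 110, 118.
n = 8.
P10: r = 1.7; ranks 1–2 are 14, 27; interpolating gives 23.1.
P90: r = 7.3; ranks 7–8 are 110, 118; interpolating gives 112.4.
Difference: 112.4 − 23.1 = 89.3.

89.30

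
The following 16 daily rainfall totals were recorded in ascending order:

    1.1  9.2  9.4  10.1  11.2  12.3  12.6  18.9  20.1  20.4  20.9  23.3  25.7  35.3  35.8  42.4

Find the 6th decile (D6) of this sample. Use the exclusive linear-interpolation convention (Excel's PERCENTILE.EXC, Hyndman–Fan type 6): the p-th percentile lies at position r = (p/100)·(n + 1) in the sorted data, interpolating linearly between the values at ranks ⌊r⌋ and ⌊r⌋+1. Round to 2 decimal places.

n = 16.
r = (60/100)·(16 + 1) = 10.2.
Rank 10 is 20.4 and rank 11 is 20.9.
Interpolate: 20.4 + 0.2·(20.9 − 20.4) = 20.4 + 0.2·0.5 = 20.5.

20.50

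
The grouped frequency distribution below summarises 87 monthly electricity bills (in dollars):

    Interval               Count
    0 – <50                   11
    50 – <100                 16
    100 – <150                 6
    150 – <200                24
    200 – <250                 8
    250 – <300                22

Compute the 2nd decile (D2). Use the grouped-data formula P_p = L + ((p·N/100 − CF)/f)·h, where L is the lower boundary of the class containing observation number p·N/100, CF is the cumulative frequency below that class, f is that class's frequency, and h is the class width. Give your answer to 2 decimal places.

N = 87; target position k = 20/100 · 87 = 17.4.
Cumulative frequencies: 11, 27, 33, 57, 65, 87.
Observation 17.4 falls in the class 50 – <100.
L = 50, CF = 11, f = 16, h = 50.
P20 = 50 + ((17.4 − 11)/16)·50 = 50 + 20 = 70.

70.00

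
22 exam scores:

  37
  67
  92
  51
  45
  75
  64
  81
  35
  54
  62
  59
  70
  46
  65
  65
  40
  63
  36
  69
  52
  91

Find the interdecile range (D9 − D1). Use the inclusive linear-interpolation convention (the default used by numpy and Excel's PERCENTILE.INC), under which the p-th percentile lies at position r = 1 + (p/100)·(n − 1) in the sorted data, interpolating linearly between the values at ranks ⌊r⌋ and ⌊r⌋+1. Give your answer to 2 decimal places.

Sorted: 35, 36, 37, 40, 45, 46, 51, 52, 54, 59, 62, 63, 64, 65, 65, 67, 69, 70, 75, 81, 91, 92.
n = 22.
P10: r = 3.1; ranks 3–4 are 37, 40; interpolating gives 37.3.
P90: r = 19.9; ranks 19–20 are 75, 81; interpolating gives 80.4.
Difference: 80.4 − 37.3 = 43.1.

43.10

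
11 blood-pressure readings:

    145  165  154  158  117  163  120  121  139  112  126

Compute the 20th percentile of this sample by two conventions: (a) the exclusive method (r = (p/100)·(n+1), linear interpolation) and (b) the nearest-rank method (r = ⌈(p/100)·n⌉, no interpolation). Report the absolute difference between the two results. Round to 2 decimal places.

Sorted: 112, 117, 120, 121, 126, 139, 145, 154, 158, 163, 165.
n = 11.
(a) r = 2.4; between ranks 2 (117) and 3 (120): 118.2.
(b) the nearest-rank method: rank 3 → 120.
|118.2 − 120| = 1.8.

1.80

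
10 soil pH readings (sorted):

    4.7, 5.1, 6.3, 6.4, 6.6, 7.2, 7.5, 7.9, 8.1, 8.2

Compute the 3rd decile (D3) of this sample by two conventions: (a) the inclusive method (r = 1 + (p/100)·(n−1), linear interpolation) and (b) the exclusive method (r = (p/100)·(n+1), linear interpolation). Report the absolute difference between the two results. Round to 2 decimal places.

n = 10.
(a) r = 3.7; between ranks 3 (6.3) and 4 (6.4): 6.37.
(b) r = 3.3; between ranks 3 (6.3) and 4 (6.4): 6.33.
|6.37 − 6.33| = 0.04.

0.04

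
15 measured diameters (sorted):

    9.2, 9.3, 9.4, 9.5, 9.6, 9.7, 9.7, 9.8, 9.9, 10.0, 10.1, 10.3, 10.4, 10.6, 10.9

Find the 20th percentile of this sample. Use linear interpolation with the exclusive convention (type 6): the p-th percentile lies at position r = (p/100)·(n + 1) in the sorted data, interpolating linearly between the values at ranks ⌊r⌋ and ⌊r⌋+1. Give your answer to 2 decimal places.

n = 15.
r = (20/100)·(15 + 1) = 3.2.
Rank 3 is 9.4 and rank 4 is 9.5.
Interpolate: 9.4 + 0.2·(9.5 − 9.4) = 9.4 + 0.2·0.1 = 9.42.

9.42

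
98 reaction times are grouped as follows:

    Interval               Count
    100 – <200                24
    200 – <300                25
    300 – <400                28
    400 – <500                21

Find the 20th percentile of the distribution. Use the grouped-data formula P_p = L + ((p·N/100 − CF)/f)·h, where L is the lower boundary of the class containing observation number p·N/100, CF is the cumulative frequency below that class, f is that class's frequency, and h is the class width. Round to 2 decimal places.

N = 98; target position k = 20/100 · 98 = 19.6.
Cumulative frequencies: 24, 49, 77, 98.
Observation 19.6 falls in the class 100 – <200.
L = 100, CF = 0, f = 24, h = 100.
P20 = 100 + ((19.6 − 0)/24)·100 = 100 + 81.6667 = 181.667.

181.67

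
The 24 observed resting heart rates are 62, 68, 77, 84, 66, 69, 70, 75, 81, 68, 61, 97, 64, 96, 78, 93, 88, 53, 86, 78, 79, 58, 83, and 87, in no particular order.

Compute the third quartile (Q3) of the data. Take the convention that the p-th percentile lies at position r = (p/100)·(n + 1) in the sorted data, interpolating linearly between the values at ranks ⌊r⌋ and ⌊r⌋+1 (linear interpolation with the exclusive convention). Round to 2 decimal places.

Sorted: 53, 58, 61, 62, 64, 66, 68, 68, 69, 70, 75, 77, 78, 78, 79, 81, 83, 84, 86, 87, 88, 93, 96, 97.
n = 24.
r = (75/100)·(24 + 1) = 18.75.
Rank 18 is 84 and rank 19 is 86.
Interpolate: 84 + 0.75·(86 − 84) = 84 + 0.75·2 = 85.5.

85.50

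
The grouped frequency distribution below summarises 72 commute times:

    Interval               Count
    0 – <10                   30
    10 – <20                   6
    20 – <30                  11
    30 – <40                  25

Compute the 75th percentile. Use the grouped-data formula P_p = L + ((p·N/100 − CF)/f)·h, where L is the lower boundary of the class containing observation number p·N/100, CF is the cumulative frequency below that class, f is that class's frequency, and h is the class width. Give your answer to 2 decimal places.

N = 72; target position k = 75/100 · 72 = 54.
Cumulative frequencies: 30, 36, 47, 72.
Observation 54 falls in the class 30 – <40.
L = 30, CF = 47, f = 25, h = 10.
P75 = 30 + ((54 − 47)/25)·10 = 30 + 2.8 = 32.8.

32.80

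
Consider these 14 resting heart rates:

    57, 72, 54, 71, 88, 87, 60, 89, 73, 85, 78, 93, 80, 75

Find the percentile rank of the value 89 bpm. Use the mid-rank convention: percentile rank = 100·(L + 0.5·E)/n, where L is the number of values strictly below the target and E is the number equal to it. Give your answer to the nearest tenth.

Sorted: 54, 57, 60, 71, 72, 73, 75, 78, 80, 85, 87, 88, 89, 93.
Count below 89: L = 12; count equal: E = 1; n = 14.
Percentile rank = 100·(12 + 0.5·1)/14 = 100·12.5/14 = 89.29.

89.3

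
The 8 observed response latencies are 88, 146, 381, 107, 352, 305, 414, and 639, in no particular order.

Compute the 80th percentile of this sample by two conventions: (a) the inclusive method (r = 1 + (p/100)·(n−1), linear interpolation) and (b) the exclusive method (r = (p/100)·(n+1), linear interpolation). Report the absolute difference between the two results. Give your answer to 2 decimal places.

Sorted: 88, 107, 146, 305, 352, 381, 414, 639.
n = 8.
(a) r = 6.6; between ranks 6 (381) and 7 (414): 400.8.
(b) r = 7.2; between ranks 7 (414) and 8 (639): 459.
|400.8 − 459| = 58.2.

58.20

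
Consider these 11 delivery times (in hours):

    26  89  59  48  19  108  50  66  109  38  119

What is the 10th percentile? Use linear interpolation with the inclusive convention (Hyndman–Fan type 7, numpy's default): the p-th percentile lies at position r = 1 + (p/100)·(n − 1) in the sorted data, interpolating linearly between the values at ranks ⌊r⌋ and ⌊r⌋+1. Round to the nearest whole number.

26

Sorted: 19, 26, 38, 48, 50, 59, 66, 89, 108, 109, 119.
n = 11.
r = 1 + (10/100)·(11 − 1) = 1 + 1 = 2.
r is an integer, so P10 is the value at rank 2: 26.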